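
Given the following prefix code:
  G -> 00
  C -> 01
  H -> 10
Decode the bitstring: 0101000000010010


Decoding step by step:
Bits 01 -> C
Bits 01 -> C
Bits 00 -> G
Bits 00 -> G
Bits 00 -> G
Bits 01 -> C
Bits 00 -> G
Bits 10 -> H


Decoded message: CCGGGCGH


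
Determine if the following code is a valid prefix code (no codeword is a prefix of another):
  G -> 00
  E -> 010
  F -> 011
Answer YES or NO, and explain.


Checking each pair (does one codeword prefix another?):
  G='00' vs E='010': no prefix
  G='00' vs F='011': no prefix
  E='010' vs G='00': no prefix
  E='010' vs F='011': no prefix
  F='011' vs G='00': no prefix
  F='011' vs E='010': no prefix
No violation found over all pairs.

YES -- this is a valid prefix code. No codeword is a prefix of any other codeword.


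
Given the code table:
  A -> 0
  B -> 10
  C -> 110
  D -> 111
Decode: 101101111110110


Decoding:
10 -> B
110 -> C
111 -> D
111 -> D
0 -> A
110 -> C


Result: BCDDAC


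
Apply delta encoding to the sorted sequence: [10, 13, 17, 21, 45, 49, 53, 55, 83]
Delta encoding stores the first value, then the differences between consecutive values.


First value: 10
Deltas:
  13 - 10 = 3
  17 - 13 = 4
  21 - 17 = 4
  45 - 21 = 24
  49 - 45 = 4
  53 - 49 = 4
  55 - 53 = 2
  83 - 55 = 28


Delta encoded: [10, 3, 4, 4, 24, 4, 4, 2, 28]


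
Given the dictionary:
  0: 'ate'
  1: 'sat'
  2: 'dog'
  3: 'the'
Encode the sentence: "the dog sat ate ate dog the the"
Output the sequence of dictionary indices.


Look up each word in the dictionary:
  'the' -> 3
  'dog' -> 2
  'sat' -> 1
  'ate' -> 0
  'ate' -> 0
  'dog' -> 2
  'the' -> 3
  'the' -> 3

Encoded: [3, 2, 1, 0, 0, 2, 3, 3]


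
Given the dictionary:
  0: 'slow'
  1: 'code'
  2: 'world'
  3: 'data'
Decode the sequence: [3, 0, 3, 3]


Look up each index in the dictionary:
  3 -> 'data'
  0 -> 'slow'
  3 -> 'data'
  3 -> 'data'

Decoded: "data slow data data"


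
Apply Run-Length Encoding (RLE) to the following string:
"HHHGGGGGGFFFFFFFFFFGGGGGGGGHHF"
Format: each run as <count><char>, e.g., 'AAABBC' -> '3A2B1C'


Scanning runs left to right:
  i=0: run of 'H' x 3 -> '3H'
  i=3: run of 'G' x 6 -> '6G'
  i=9: run of 'F' x 10 -> '10F'
  i=19: run of 'G' x 8 -> '8G'
  i=27: run of 'H' x 2 -> '2H'
  i=29: run of 'F' x 1 -> '1F'

RLE = 3H6G10F8G2H1F


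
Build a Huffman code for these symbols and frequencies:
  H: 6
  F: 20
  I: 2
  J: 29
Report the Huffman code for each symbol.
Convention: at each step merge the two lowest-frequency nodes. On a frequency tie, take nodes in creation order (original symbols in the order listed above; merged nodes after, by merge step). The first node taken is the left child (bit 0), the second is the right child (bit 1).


Huffman tree construction:
Step 1: Merge I(2) + H(6) = 8
Step 2: Merge (I+H)(8) + F(20) = 28
Step 3: Merge ((I+H)+F)(28) + J(29) = 57
Read each symbol's code off the tree from the root (left child = 0, right child = 1).

Codes:
  H: 001 (length 3)
  F: 01 (length 2)
  I: 000 (length 3)
  J: 1 (length 1)
Average code length: 93/57 = 1.6316 bits/symbol


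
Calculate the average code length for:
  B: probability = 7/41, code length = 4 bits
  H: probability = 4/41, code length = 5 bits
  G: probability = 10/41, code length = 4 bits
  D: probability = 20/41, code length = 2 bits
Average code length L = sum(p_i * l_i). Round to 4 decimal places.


Weighted contributions p_i * l_i:
  B: (7/41) * 4 = 28/41
  H: (4/41) * 5 = 20/41
  G: (10/41) * 4 = 40/41
  D: (20/41) * 2 = 40/41
Sum = (28 + 20 + 40 + 40)/41 = 128/41

L = 128/41 = 3.1220 bits/symbol


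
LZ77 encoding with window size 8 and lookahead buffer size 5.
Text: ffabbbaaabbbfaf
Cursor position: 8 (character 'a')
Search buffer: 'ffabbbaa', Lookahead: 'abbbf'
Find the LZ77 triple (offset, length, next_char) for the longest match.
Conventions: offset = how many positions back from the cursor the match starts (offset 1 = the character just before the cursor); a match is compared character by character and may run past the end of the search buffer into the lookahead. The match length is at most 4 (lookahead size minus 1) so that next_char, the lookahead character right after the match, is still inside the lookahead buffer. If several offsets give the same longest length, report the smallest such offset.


Try each offset into the search buffer:
  offset=1 (pos 7, char 'a'): match length 1
  offset=2 (pos 6, char 'a'): match length 1
  offset=3 (pos 5, char 'b'): match length 0
  offset=4 (pos 4, char 'b'): match length 0
  offset=5 (pos 3, char 'b'): match length 0
  offset=6 (pos 2, char 'a'): match length 4
  offset=7 (pos 1, char 'f'): match length 0
  offset=8 (pos 0, char 'f'): match length 0
Longest match has length 4 at offset 6.
next_char = character at position 8 + 4 = 12 -> 'f'

Best match: offset=6, length=4 (matching 'abbb' starting at position 2)
LZ77 triple: (6, 4, 'f')


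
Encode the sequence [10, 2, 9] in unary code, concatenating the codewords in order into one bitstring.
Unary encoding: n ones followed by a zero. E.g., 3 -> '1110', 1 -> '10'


Encode each number as n ones followed by a terminating 0:
  10 -> 11111111110 (11 bits)
  2 -> 110 (3 bits)
  9 -> 1111111110 (10 bits)
Total length = 11 + 3 + 10 = 24 bits.

Unary([10, 2, 9]) = 111111111101101111111110 (24 bits)


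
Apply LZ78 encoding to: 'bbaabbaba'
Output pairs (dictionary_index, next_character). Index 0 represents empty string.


LZ78 encoding steps:
Dictionary: {0: ''}
Step 1: w='' (idx 0), next='b' -> output (0, 'b'), add 'b' as idx 1
Step 2: w='b' (idx 1), next='a' -> output (1, 'a'), add 'ba' as idx 2
Step 3: w='' (idx 0), next='a' -> output (0, 'a'), add 'a' as idx 3
Step 4: w='b' (idx 1), next='b' -> output (1, 'b'), add 'bb' as idx 4
Step 5: w='a' (idx 3), next='b' -> output (3, 'b'), add 'ab' as idx 5
Step 6: w='a' (idx 3), end of input -> output (3, '')


Encoded: [(0, 'b'), (1, 'a'), (0, 'a'), (1, 'b'), (3, 'b'), (3, '')]


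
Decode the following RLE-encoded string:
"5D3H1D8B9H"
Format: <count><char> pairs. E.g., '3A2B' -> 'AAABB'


Expanding each <count><char> pair:
  5D -> 'DDDDD'
  3H -> 'HHH'
  1D -> 'D'
  8B -> 'BBBBBBBB'
  9H -> 'HHHHHHHHH'

Decoded = DDDDDHHHDBBBBBBBBHHHHHHHHH


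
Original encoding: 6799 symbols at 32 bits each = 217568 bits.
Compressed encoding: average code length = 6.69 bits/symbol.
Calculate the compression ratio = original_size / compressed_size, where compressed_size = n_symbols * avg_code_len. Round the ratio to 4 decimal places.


original_size = n_symbols * orig_bits = 6799 * 32 = 217568 bits
compressed_size = n_symbols * avg_code_len = 6799 * 6.69 = 45485.31 bits
ratio = original_size / compressed_size = 217568 / 45485.31 = 4.7833

Compression ratio = 4.7833


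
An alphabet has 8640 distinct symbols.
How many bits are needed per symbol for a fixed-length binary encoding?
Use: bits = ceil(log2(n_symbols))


log2(8640) = 13.0768
Bracket: 2^13 = 8192 < 8640 <= 2^14 = 16384
So ceil(log2(8640)) = 14

bits = ceil(log2(8640)) = ceil(13.0768) = 14 bits


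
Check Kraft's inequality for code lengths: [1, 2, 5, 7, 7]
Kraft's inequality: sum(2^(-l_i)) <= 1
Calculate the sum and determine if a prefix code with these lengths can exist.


Sum = 2^(-1) + 2^(-2) + 2^(-5) + 2^(-7) + 2^(-7)
    = 0.5 + 0.25 + 0.03125 + 0.0078125 + 0.0078125
    = 102/128 = 0.796875
Since 0.796875 <= 1, Kraft's inequality IS satisfied.
A prefix code with these lengths CAN exist.

Kraft sum = 0.796875. Satisfied.


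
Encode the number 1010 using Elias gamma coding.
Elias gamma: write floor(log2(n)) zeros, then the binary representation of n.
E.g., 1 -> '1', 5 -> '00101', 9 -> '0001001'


num_bits = floor(log2(1010)) + 1 = 10
leading_zeros = num_bits - 1 = 9
binary(1010) = 1111110010

Elias gamma(1010) = '000000000' + '1111110010' = 0000000001111110010 (19 bits)


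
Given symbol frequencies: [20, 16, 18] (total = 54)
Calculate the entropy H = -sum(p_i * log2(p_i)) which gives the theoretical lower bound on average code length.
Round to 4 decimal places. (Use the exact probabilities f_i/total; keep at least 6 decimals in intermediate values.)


Per-symbol terms -p_i * log2(p_i) with p_i = f_i/54:
  p = 20/54 = 0.370370: log2(p) = -1.432959, -p*log2(p) = 0.530726
  p = 16/54 = 0.296296: log2(p) = -1.754888, -p*log2(p) = 0.519967
  p = 18/54 = 0.333333: log2(p) = -1.584963, -p*log2(p) = 0.528321
H = 0.530726 + 0.519967 + 0.528321 = 1.579014

H = 1.579 bits/symbol


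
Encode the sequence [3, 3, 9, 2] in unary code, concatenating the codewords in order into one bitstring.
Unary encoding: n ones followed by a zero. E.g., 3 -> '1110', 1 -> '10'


Encode each number as n ones followed by a terminating 0:
  3 -> 1110 (4 bits)
  3 -> 1110 (4 bits)
  9 -> 1111111110 (10 bits)
  2 -> 110 (3 bits)
Total length = 4 + 4 + 10 + 3 = 21 bits.

Unary([3, 3, 9, 2]) = 111011101111111110110 (21 bits)


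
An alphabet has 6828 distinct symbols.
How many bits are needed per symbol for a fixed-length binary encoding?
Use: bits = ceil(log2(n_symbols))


log2(6828) = 12.7372
Bracket: 2^12 = 4096 < 6828 <= 2^13 = 8192
So ceil(log2(6828)) = 13

bits = ceil(log2(6828)) = ceil(12.7372) = 13 bits


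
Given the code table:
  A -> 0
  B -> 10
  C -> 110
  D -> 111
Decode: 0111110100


Decoding:
0 -> A
111 -> D
110 -> C
10 -> B
0 -> A


Result: ADCBA


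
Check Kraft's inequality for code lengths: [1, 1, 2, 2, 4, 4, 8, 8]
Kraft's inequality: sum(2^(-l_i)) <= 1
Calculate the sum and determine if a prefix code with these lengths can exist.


Sum = 2^(-1) + 2^(-1) + 2^(-2) + 2^(-2) + 2^(-4) + 2^(-4) + 2^(-8) + 2^(-8)
    = 0.5 + 0.5 + 0.25 + 0.25 + 0.0625 + 0.0625 + 0.00390625 + 0.00390625
    = 418/256 = 1.6328125
Since 1.6328125 > 1, Kraft's inequality is NOT satisfied.
A prefix code with these lengths CANNOT exist.

Kraft sum = 1.6328125. Not satisfied.


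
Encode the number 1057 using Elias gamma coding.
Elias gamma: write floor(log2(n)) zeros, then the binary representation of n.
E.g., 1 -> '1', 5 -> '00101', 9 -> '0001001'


num_bits = floor(log2(1057)) + 1 = 11
leading_zeros = num_bits - 1 = 10
binary(1057) = 10000100001

Elias gamma(1057) = '0000000000' + '10000100001' = 000000000010000100001 (21 bits)


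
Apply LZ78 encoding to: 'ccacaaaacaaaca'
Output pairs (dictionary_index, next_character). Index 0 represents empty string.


LZ78 encoding steps:
Dictionary: {0: ''}
Step 1: w='' (idx 0), next='c' -> output (0, 'c'), add 'c' as idx 1
Step 2: w='c' (idx 1), next='a' -> output (1, 'a'), add 'ca' as idx 2
Step 3: w='ca' (idx 2), next='a' -> output (2, 'a'), add 'caa' as idx 3
Step 4: w='' (idx 0), next='a' -> output (0, 'a'), add 'a' as idx 4
Step 5: w='a' (idx 4), next='c' -> output (4, 'c'), add 'ac' as idx 5
Step 6: w='a' (idx 4), next='a' -> output (4, 'a'), add 'aa' as idx 6
Step 7: w='ac' (idx 5), next='a' -> output (5, 'a'), add 'aca' as idx 7


Encoded: [(0, 'c'), (1, 'a'), (2, 'a'), (0, 'a'), (4, 'c'), (4, 'a'), (5, 'a')]


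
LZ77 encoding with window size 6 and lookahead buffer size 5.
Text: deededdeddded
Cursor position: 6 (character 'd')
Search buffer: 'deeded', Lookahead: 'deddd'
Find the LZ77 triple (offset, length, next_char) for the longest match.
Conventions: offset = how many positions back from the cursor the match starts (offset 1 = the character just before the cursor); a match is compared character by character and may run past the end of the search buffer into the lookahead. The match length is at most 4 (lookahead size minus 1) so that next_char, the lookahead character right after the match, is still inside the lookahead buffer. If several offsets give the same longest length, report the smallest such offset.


Try each offset into the search buffer:
  offset=1 (pos 5, char 'd'): match length 1
  offset=2 (pos 4, char 'e'): match length 0
  offset=3 (pos 3, char 'd'): match length 4
  offset=4 (pos 2, char 'e'): match length 0
  offset=5 (pos 1, char 'e'): match length 0
  offset=6 (pos 0, char 'd'): match length 2
Longest match has length 4 at offset 3.
next_char = character at position 6 + 4 = 10 -> 'd'

Best match: offset=3, length=4 (matching 'dedd' starting at position 3)
LZ77 triple: (3, 4, 'd')


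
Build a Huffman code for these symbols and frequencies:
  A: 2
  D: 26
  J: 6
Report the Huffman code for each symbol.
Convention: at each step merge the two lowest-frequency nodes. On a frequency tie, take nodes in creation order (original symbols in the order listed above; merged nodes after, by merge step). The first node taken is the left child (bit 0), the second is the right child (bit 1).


Huffman tree construction:
Step 1: Merge A(2) + J(6) = 8
Step 2: Merge (A+J)(8) + D(26) = 34
Read each symbol's code off the tree from the root (left child = 0, right child = 1).

Codes:
  A: 00 (length 2)
  D: 1 (length 1)
  J: 01 (length 2)
Average code length: 42/34 = 1.2353 bits/symbol


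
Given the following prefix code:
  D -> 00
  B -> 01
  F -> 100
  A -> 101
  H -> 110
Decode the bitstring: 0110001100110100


Decoding step by step:
Bits 01 -> B
Bits 100 -> F
Bits 01 -> B
Bits 100 -> F
Bits 110 -> H
Bits 100 -> F


Decoded message: BFBFHF


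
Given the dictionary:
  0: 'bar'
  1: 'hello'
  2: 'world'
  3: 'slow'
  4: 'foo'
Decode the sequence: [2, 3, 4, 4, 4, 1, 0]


Look up each index in the dictionary:
  2 -> 'world'
  3 -> 'slow'
  4 -> 'foo'
  4 -> 'foo'
  4 -> 'foo'
  1 -> 'hello'
  0 -> 'bar'

Decoded: "world slow foo foo foo hello bar"


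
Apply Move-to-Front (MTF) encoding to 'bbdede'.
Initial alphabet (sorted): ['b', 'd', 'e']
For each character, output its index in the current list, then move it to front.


MTF encoding:
'b': index 0 in ['b', 'd', 'e'] -> ['b', 'd', 'e']
'b': index 0 in ['b', 'd', 'e'] -> ['b', 'd', 'e']
'd': index 1 in ['b', 'd', 'e'] -> ['d', 'b', 'e']
'e': index 2 in ['d', 'b', 'e'] -> ['e', 'd', 'b']
'd': index 1 in ['e', 'd', 'b'] -> ['d', 'e', 'b']
'e': index 1 in ['d', 'e', 'b'] -> ['e', 'd', 'b']


Output: [0, 0, 1, 2, 1, 1]


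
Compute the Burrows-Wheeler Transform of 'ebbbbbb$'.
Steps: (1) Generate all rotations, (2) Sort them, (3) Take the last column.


Rotations (sorted):
  0: $ebbbbbb -> last char: b
  1: b$ebbbbb -> last char: b
  2: bb$ebbbb -> last char: b
  3: bbb$ebbb -> last char: b
  4: bbbb$ebb -> last char: b
  5: bbbbb$eb -> last char: b
  6: bbbbbb$e -> last char: e
  7: ebbbbbb$ -> last char: $


BWT = bbbbbbe$


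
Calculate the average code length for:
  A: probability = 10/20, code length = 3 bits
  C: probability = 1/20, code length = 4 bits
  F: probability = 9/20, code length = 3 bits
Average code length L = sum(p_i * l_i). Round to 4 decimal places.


Weighted contributions p_i * l_i:
  A: (10/20) * 3 = 30/20
  C: (1/20) * 4 = 4/20
  F: (9/20) * 3 = 27/20
Sum = (30 + 4 + 27)/20 = 61/20

L = 61/20 = 3.0500 bits/symbol


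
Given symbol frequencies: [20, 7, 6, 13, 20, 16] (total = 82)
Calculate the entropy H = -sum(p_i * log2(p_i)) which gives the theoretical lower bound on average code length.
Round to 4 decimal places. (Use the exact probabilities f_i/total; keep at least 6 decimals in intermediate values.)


Per-symbol terms -p_i * log2(p_i) with p_i = f_i/82:
  p = 20/82 = 0.243902: log2(p) = -2.035624, -p*log2(p) = 0.496494
  p = 7/82 = 0.085366: log2(p) = -3.550197, -p*log2(p) = 0.303066
  p = 6/82 = 0.073171: log2(p) = -3.772590, -p*log2(p) = 0.276043
  p = 13/82 = 0.158537: log2(p) = -2.657112, -p*log2(p) = 0.421250
  p = 20/82 = 0.243902: log2(p) = -2.035624, -p*log2(p) = 0.496494
  p = 16/82 = 0.195122: log2(p) = -2.357552, -p*log2(p) = 0.460010
H = 0.496494 + 0.303066 + 0.276043 + 0.421250 + 0.496494 + 0.460010 = 2.453357

H = 2.4534 bits/symbol


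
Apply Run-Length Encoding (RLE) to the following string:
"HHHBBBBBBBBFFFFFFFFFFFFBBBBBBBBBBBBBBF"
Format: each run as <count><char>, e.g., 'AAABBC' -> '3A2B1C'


Scanning runs left to right:
  i=0: run of 'H' x 3 -> '3H'
  i=3: run of 'B' x 8 -> '8B'
  i=11: run of 'F' x 12 -> '12F'
  i=23: run of 'B' x 14 -> '14B'
  i=37: run of 'F' x 1 -> '1F'

RLE = 3H8B12F14B1F


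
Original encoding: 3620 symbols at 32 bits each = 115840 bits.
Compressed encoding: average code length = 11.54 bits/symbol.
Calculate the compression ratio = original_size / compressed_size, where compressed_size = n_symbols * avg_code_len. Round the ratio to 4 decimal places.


original_size = n_symbols * orig_bits = 3620 * 32 = 115840 bits
compressed_size = n_symbols * avg_code_len = 3620 * 11.54 = 41774.8 bits
ratio = original_size / compressed_size = 115840 / 41774.8 = 2.773

Compression ratio = 2.773


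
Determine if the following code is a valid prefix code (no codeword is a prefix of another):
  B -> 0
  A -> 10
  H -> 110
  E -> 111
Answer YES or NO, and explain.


Checking each pair (does one codeword prefix another?):
  B='0' vs A='10': no prefix
  B='0' vs H='110': no prefix
  B='0' vs E='111': no prefix
  A='10' vs B='0': no prefix
  A='10' vs H='110': no prefix
  A='10' vs E='111': no prefix
  H='110' vs B='0': no prefix
  H='110' vs A='10': no prefix
  H='110' vs E='111': no prefix
  E='111' vs B='0': no prefix
  E='111' vs A='10': no prefix
  E='111' vs H='110': no prefix
No violation found over all pairs.

YES -- this is a valid prefix code. No codeword is a prefix of any other codeword.


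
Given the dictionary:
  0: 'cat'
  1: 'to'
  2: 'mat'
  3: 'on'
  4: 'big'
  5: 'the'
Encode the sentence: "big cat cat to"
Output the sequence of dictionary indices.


Look up each word in the dictionary:
  'big' -> 4
  'cat' -> 0
  'cat' -> 0
  'to' -> 1

Encoded: [4, 0, 0, 1]


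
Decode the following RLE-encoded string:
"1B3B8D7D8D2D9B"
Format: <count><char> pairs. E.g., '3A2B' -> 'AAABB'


Expanding each <count><char> pair:
  1B -> 'B'
  3B -> 'BBB'
  8D -> 'DDDDDDDD'
  7D -> 'DDDDDDD'
  8D -> 'DDDDDDDD'
  2D -> 'DD'
  9B -> 'BBBBBBBBB'

Decoded = BBBBDDDDDDDDDDDDDDDDDDDDDDDDDBBBBBBBBB


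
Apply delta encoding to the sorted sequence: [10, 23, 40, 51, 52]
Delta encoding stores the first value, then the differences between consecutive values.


First value: 10
Deltas:
  23 - 10 = 13
  40 - 23 = 17
  51 - 40 = 11
  52 - 51 = 1


Delta encoded: [10, 13, 17, 11, 1]


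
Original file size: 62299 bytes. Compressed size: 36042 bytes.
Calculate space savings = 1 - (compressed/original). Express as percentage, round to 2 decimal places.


ratio = compressed/original = 36042/62299 = 0.578533
savings = 1 - ratio = 1 - 0.578533 = 0.421467
as a percentage: 0.421467 * 100 = 42.15%

Space savings = 1 - 36042/62299 = 42.15%


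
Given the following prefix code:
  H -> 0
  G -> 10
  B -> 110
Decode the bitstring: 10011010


Decoding step by step:
Bits 10 -> G
Bits 0 -> H
Bits 110 -> B
Bits 10 -> G


Decoded message: GHBG


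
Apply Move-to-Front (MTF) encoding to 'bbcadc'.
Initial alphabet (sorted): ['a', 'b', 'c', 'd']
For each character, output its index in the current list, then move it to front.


MTF encoding:
'b': index 1 in ['a', 'b', 'c', 'd'] -> ['b', 'a', 'c', 'd']
'b': index 0 in ['b', 'a', 'c', 'd'] -> ['b', 'a', 'c', 'd']
'c': index 2 in ['b', 'a', 'c', 'd'] -> ['c', 'b', 'a', 'd']
'a': index 2 in ['c', 'b', 'a', 'd'] -> ['a', 'c', 'b', 'd']
'd': index 3 in ['a', 'c', 'b', 'd'] -> ['d', 'a', 'c', 'b']
'c': index 2 in ['d', 'a', 'c', 'b'] -> ['c', 'd', 'a', 'b']


Output: [1, 0, 2, 2, 3, 2]


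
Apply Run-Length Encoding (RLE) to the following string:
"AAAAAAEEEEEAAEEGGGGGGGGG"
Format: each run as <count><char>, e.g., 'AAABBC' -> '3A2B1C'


Scanning runs left to right:
  i=0: run of 'A' x 6 -> '6A'
  i=6: run of 'E' x 5 -> '5E'
  i=11: run of 'A' x 2 -> '2A'
  i=13: run of 'E' x 2 -> '2E'
  i=15: run of 'G' x 9 -> '9G'

RLE = 6A5E2A2E9G


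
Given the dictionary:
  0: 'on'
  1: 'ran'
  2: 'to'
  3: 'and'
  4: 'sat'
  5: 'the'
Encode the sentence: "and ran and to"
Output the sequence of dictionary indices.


Look up each word in the dictionary:
  'and' -> 3
  'ran' -> 1
  'and' -> 3
  'to' -> 2

Encoded: [3, 1, 3, 2]


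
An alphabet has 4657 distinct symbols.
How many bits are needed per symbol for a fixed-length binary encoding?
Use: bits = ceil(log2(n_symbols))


log2(4657) = 12.1852
Bracket: 2^12 = 4096 < 4657 <= 2^13 = 8192
So ceil(log2(4657)) = 13

bits = ceil(log2(4657)) = ceil(12.1852) = 13 bits


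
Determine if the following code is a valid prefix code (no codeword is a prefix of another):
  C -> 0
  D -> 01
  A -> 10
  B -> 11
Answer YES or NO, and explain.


Checking each pair (does one codeword prefix another?):
  C='0' vs D='01': prefix -- VIOLATION

NO -- this is NOT a valid prefix code. C (0) is a prefix of D (01).


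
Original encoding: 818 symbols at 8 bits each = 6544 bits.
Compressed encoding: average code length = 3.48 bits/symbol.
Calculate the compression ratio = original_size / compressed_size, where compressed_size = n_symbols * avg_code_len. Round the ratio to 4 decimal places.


original_size = n_symbols * orig_bits = 818 * 8 = 6544 bits
compressed_size = n_symbols * avg_code_len = 818 * 3.48 = 2846.64 bits
ratio = original_size / compressed_size = 6544 / 2846.64 = 2.2989

Compression ratio = 2.2989


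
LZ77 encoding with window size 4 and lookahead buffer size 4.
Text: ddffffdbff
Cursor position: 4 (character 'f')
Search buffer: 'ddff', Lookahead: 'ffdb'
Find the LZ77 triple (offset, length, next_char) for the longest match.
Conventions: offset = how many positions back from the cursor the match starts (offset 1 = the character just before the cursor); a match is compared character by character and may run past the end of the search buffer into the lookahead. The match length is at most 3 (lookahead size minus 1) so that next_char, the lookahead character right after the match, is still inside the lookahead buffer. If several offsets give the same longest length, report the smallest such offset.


Try each offset into the search buffer:
  offset=1 (pos 3, char 'f'): match length 2
  offset=2 (pos 2, char 'f'): match length 2
  offset=3 (pos 1, char 'd'): match length 0
  offset=4 (pos 0, char 'd'): match length 0
Longest match has length 2, found at offsets 1, 2; take the smallest, offset 1.
next_char = character at position 4 + 2 = 6 -> 'd'

Best match: offset=1, length=2 (matching 'ff' starting at position 3)
LZ77 triple: (1, 2, 'd')


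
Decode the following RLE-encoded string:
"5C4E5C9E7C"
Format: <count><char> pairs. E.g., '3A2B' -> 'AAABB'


Expanding each <count><char> pair:
  5C -> 'CCCCC'
  4E -> 'EEEE'
  5C -> 'CCCCC'
  9E -> 'EEEEEEEEE'
  7C -> 'CCCCCCC'

Decoded = CCCCCEEEECCCCCEEEEEEEEECCCCCCC


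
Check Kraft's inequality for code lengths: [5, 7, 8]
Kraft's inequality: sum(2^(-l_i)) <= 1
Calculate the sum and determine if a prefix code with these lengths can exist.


Sum = 2^(-5) + 2^(-7) + 2^(-8)
    = 0.03125 + 0.0078125 + 0.00390625
    = 11/256 = 0.04296875
Since 0.04296875 <= 1, Kraft's inequality IS satisfied.
A prefix code with these lengths CAN exist.

Kraft sum = 0.04296875. Satisfied.


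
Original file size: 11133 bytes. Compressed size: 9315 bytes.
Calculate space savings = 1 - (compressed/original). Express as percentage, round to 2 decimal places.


ratio = compressed/original = 9315/11133 = 0.836702
savings = 1 - ratio = 1 - 0.836702 = 0.163298
as a percentage: 0.163298 * 100 = 16.33%

Space savings = 1 - 9315/11133 = 16.33%


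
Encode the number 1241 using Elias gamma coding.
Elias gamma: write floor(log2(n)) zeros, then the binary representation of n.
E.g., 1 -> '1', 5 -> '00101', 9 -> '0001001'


num_bits = floor(log2(1241)) + 1 = 11
leading_zeros = num_bits - 1 = 10
binary(1241) = 10011011001

Elias gamma(1241) = '0000000000' + '10011011001' = 000000000010011011001 (21 bits)


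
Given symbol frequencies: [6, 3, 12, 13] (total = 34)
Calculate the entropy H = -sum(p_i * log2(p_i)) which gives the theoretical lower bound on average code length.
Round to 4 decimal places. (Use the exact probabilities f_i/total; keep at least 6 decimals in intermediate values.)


Per-symbol terms -p_i * log2(p_i) with p_i = f_i/34:
  p = 6/34 = 0.176471: log2(p) = -2.502500, -p*log2(p) = 0.441618
  p = 3/34 = 0.088235: log2(p) = -3.502500, -p*log2(p) = 0.309044
  p = 12/34 = 0.352941: log2(p) = -1.502500, -p*log2(p) = 0.530294
  p = 13/34 = 0.382353: log2(p) = -1.387023, -p*log2(p) = 0.530332
H = 0.441618 + 0.309044 + 0.530294 + 0.530332 = 1.811288

H = 1.8113 bits/symbol


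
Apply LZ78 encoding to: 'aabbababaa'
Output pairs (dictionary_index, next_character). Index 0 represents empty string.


LZ78 encoding steps:
Dictionary: {0: ''}
Step 1: w='' (idx 0), next='a' -> output (0, 'a'), add 'a' as idx 1
Step 2: w='a' (idx 1), next='b' -> output (1, 'b'), add 'ab' as idx 2
Step 3: w='' (idx 0), next='b' -> output (0, 'b'), add 'b' as idx 3
Step 4: w='ab' (idx 2), next='a' -> output (2, 'a'), add 'aba' as idx 4
Step 5: w='b' (idx 3), next='a' -> output (3, 'a'), add 'ba' as idx 5
Step 6: w='a' (idx 1), end of input -> output (1, '')


Encoded: [(0, 'a'), (1, 'b'), (0, 'b'), (2, 'a'), (3, 'a'), (1, '')]


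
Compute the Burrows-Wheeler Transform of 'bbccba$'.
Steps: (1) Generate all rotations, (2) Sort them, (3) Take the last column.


Rotations (sorted):
  0: $bbccba -> last char: a
  1: a$bbccb -> last char: b
  2: ba$bbcc -> last char: c
  3: bbccba$ -> last char: $
  4: bccba$b -> last char: b
  5: cba$bbc -> last char: c
  6: ccba$bb -> last char: b


BWT = abc$bcb


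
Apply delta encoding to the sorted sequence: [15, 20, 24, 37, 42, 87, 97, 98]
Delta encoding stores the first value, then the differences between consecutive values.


First value: 15
Deltas:
  20 - 15 = 5
  24 - 20 = 4
  37 - 24 = 13
  42 - 37 = 5
  87 - 42 = 45
  97 - 87 = 10
  98 - 97 = 1


Delta encoded: [15, 5, 4, 13, 5, 45, 10, 1]


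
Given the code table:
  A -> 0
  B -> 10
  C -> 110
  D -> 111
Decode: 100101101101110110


Decoding:
10 -> B
0 -> A
10 -> B
110 -> C
110 -> C
111 -> D
0 -> A
110 -> C


Result: BABCCDAC


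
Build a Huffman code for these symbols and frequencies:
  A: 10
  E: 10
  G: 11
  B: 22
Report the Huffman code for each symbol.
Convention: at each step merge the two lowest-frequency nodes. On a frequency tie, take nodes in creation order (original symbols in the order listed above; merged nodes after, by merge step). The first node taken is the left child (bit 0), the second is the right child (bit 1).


Huffman tree construction:
Step 1: Merge A(10) + E(10) = 20
Step 2: Merge G(11) + (A+E)(20) = 31
Step 3: Merge B(22) + (G+(A+E))(31) = 53
Read each symbol's code off the tree from the root (left child = 0, right child = 1).

Codes:
  A: 110 (length 3)
  E: 111 (length 3)
  G: 10 (length 2)
  B: 0 (length 1)
Average code length: 104/53 = 1.9623 bits/symbol


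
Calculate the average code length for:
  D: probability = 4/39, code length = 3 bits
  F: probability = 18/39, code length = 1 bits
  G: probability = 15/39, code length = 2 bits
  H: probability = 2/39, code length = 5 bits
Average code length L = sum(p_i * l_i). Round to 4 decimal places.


Weighted contributions p_i * l_i:
  D: (4/39) * 3 = 12/39
  F: (18/39) * 1 = 18/39
  G: (15/39) * 2 = 30/39
  H: (2/39) * 5 = 10/39
Sum = (12 + 18 + 30 + 10)/39 = 70/39

L = 70/39 = 1.7949 bits/symbol


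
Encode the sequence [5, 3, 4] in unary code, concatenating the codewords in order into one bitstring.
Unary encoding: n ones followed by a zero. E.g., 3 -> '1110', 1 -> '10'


Encode each number as n ones followed by a terminating 0:
  5 -> 111110 (6 bits)
  3 -> 1110 (4 bits)
  4 -> 11110 (5 bits)
Total length = 6 + 4 + 5 = 15 bits.

Unary([5, 3, 4]) = 111110111011110 (15 bits)


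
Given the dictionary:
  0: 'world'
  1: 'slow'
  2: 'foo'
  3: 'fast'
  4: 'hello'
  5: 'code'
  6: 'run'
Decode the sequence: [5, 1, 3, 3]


Look up each index in the dictionary:
  5 -> 'code'
  1 -> 'slow'
  3 -> 'fast'
  3 -> 'fast'

Decoded: "code slow fast fast"


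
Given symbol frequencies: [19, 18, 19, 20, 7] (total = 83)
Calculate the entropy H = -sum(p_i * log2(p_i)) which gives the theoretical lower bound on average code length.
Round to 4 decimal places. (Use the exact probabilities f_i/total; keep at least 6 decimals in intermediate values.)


Per-symbol terms -p_i * log2(p_i) with p_i = f_i/83:
  p = 19/83 = 0.228916: log2(p) = -2.127112, -p*log2(p) = 0.486929
  p = 18/83 = 0.216867: log2(p) = -2.205114, -p*log2(p) = 0.478218
  p = 19/83 = 0.228916: log2(p) = -2.127112, -p*log2(p) = 0.486929
  p = 20/83 = 0.240964: log2(p) = -2.053111, -p*log2(p) = 0.494726
  p = 7/83 = 0.084337: log2(p) = -3.567685, -p*log2(p) = 0.300889
H = 0.486929 + 0.478218 + 0.486929 + 0.494726 + 0.300889 = 2.247691

H = 2.2477 bits/symbol


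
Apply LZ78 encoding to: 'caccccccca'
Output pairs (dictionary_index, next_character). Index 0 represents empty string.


LZ78 encoding steps:
Dictionary: {0: ''}
Step 1: w='' (idx 0), next='c' -> output (0, 'c'), add 'c' as idx 1
Step 2: w='' (idx 0), next='a' -> output (0, 'a'), add 'a' as idx 2
Step 3: w='c' (idx 1), next='c' -> output (1, 'c'), add 'cc' as idx 3
Step 4: w='cc' (idx 3), next='c' -> output (3, 'c'), add 'ccc' as idx 4
Step 5: w='cc' (idx 3), next='a' -> output (3, 'a'), add 'cca' as idx 5


Encoded: [(0, 'c'), (0, 'a'), (1, 'c'), (3, 'c'), (3, 'a')]


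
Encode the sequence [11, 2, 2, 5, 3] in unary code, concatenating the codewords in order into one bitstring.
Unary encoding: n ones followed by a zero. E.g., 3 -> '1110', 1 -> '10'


Encode each number as n ones followed by a terminating 0:
  11 -> 111111111110 (12 bits)
  2 -> 110 (3 bits)
  2 -> 110 (3 bits)
  5 -> 111110 (6 bits)
  3 -> 1110 (4 bits)
Total length = 12 + 3 + 3 + 6 + 4 = 28 bits.

Unary([11, 2, 2, 5, 3]) = 1111111111101101101111101110 (28 bits)


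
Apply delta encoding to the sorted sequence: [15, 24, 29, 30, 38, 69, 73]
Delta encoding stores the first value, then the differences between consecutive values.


First value: 15
Deltas:
  24 - 15 = 9
  29 - 24 = 5
  30 - 29 = 1
  38 - 30 = 8
  69 - 38 = 31
  73 - 69 = 4


Delta encoded: [15, 9, 5, 1, 8, 31, 4]


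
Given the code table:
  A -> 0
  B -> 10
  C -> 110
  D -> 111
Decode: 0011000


Decoding:
0 -> A
0 -> A
110 -> C
0 -> A
0 -> A


Result: AACAA


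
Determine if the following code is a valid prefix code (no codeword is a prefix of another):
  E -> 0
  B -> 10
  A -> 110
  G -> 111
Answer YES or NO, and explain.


Checking each pair (does one codeword prefix another?):
  E='0' vs B='10': no prefix
  E='0' vs A='110': no prefix
  E='0' vs G='111': no prefix
  B='10' vs E='0': no prefix
  B='10' vs A='110': no prefix
  B='10' vs G='111': no prefix
  A='110' vs E='0': no prefix
  A='110' vs B='10': no prefix
  A='110' vs G='111': no prefix
  G='111' vs E='0': no prefix
  G='111' vs B='10': no prefix
  G='111' vs A='110': no prefix
No violation found over all pairs.

YES -- this is a valid prefix code. No codeword is a prefix of any other codeword.


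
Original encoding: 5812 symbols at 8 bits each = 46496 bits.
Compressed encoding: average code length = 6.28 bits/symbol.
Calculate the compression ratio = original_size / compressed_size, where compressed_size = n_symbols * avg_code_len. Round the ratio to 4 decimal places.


original_size = n_symbols * orig_bits = 5812 * 8 = 46496 bits
compressed_size = n_symbols * avg_code_len = 5812 * 6.28 = 36499.36 bits
ratio = original_size / compressed_size = 46496 / 36499.36 = 1.2739

Compression ratio = 1.2739


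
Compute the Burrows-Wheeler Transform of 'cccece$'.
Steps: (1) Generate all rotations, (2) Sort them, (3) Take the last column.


Rotations (sorted):
  0: $cccece -> last char: e
  1: cccece$ -> last char: $
  2: ccece$c -> last char: c
  3: ce$ccce -> last char: e
  4: cece$cc -> last char: c
  5: e$cccec -> last char: c
  6: ece$ccc -> last char: c


BWT = e$ceccc


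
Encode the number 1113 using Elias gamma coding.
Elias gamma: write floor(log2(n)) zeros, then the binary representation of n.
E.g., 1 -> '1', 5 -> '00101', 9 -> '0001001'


num_bits = floor(log2(1113)) + 1 = 11
leading_zeros = num_bits - 1 = 10
binary(1113) = 10001011001

Elias gamma(1113) = '0000000000' + '10001011001' = 000000000010001011001 (21 bits)


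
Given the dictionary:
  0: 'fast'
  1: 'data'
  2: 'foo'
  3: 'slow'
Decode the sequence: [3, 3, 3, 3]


Look up each index in the dictionary:
  3 -> 'slow'
  3 -> 'slow'
  3 -> 'slow'
  3 -> 'slow'

Decoded: "slow slow slow slow"


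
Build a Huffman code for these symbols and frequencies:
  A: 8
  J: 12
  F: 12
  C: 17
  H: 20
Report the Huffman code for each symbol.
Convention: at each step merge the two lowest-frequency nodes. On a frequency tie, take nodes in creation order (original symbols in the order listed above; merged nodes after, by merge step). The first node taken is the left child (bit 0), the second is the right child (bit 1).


Huffman tree construction:
Step 1: Merge A(8) + J(12) = 20
Step 2: Merge F(12) + C(17) = 29
Step 3: Merge H(20) + (A+J)(20) = 40
Step 4: Merge (F+C)(29) + (H+(A+J))(40) = 69
Read each symbol's code off the tree from the root (left child = 0, right child = 1).

Codes:
  A: 110 (length 3)
  J: 111 (length 3)
  F: 00 (length 2)
  C: 01 (length 2)
  H: 10 (length 2)
Average code length: 158/69 = 2.2899 bits/symbol


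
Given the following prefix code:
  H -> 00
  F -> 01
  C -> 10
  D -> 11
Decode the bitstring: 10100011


Decoding step by step:
Bits 10 -> C
Bits 10 -> C
Bits 00 -> H
Bits 11 -> D


Decoded message: CCHD


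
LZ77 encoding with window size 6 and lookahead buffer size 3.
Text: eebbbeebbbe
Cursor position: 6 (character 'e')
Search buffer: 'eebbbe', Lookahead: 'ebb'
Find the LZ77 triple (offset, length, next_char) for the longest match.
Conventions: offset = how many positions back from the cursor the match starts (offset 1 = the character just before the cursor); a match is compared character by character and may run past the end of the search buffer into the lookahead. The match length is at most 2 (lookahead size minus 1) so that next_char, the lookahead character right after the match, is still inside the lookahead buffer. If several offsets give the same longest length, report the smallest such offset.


Try each offset into the search buffer:
  offset=1 (pos 5, char 'e'): match length 1
  offset=2 (pos 4, char 'b'): match length 0
  offset=3 (pos 3, char 'b'): match length 0
  offset=4 (pos 2, char 'b'): match length 0
  offset=5 (pos 1, char 'e'): match length 2
  offset=6 (pos 0, char 'e'): match length 1
Longest match has length 2 at offset 5.
next_char = character at position 6 + 2 = 8 -> 'b'

Best match: offset=5, length=2 (matching 'eb' starting at position 1)
LZ77 triple: (5, 2, 'b')


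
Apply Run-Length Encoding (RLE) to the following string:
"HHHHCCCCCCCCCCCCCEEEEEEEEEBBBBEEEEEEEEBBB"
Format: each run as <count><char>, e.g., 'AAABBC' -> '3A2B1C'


Scanning runs left to right:
  i=0: run of 'H' x 4 -> '4H'
  i=4: run of 'C' x 13 -> '13C'
  i=17: run of 'E' x 9 -> '9E'
  i=26: run of 'B' x 4 -> '4B'
  i=30: run of 'E' x 8 -> '8E'
  i=38: run of 'B' x 3 -> '3B'

RLE = 4H13C9E4B8E3B


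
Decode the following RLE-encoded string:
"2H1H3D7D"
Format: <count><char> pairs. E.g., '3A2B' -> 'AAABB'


Expanding each <count><char> pair:
  2H -> 'HH'
  1H -> 'H'
  3D -> 'DDD'
  7D -> 'DDDDDDD'

Decoded = HHHDDDDDDDDDD


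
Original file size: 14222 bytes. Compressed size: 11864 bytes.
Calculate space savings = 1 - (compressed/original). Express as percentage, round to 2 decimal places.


ratio = compressed/original = 11864/14222 = 0.834201
savings = 1 - ratio = 1 - 0.834201 = 0.165799
as a percentage: 0.165799 * 100 = 16.58%

Space savings = 1 - 11864/14222 = 16.58%


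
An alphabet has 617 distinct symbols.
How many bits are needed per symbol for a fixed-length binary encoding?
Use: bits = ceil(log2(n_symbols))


log2(617) = 9.2691
Bracket: 2^9 = 512 < 617 <= 2^10 = 1024
So ceil(log2(617)) = 10

bits = ceil(log2(617)) = ceil(9.2691) = 10 bits


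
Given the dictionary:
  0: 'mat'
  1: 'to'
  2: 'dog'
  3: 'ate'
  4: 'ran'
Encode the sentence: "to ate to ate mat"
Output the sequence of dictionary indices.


Look up each word in the dictionary:
  'to' -> 1
  'ate' -> 3
  'to' -> 1
  'ate' -> 3
  'mat' -> 0

Encoded: [1, 3, 1, 3, 0]


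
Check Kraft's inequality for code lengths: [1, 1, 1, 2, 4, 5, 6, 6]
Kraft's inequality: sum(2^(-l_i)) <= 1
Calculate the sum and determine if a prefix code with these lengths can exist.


Sum = 2^(-1) + 2^(-1) + 2^(-1) + 2^(-2) + 2^(-4) + 2^(-5) + 2^(-6) + 2^(-6)
    = 0.5 + 0.5 + 0.5 + 0.25 + 0.0625 + 0.03125 + 0.015625 + 0.015625
    = 120/64 = 1.875
Since 1.875 > 1, Kraft's inequality is NOT satisfied.
A prefix code with these lengths CANNOT exist.

Kraft sum = 1.875. Not satisfied.


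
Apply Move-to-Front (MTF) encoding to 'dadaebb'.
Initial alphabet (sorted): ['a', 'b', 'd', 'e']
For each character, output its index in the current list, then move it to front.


MTF encoding:
'd': index 2 in ['a', 'b', 'd', 'e'] -> ['d', 'a', 'b', 'e']
'a': index 1 in ['d', 'a', 'b', 'e'] -> ['a', 'd', 'b', 'e']
'd': index 1 in ['a', 'd', 'b', 'e'] -> ['d', 'a', 'b', 'e']
'a': index 1 in ['d', 'a', 'b', 'e'] -> ['a', 'd', 'b', 'e']
'e': index 3 in ['a', 'd', 'b', 'e'] -> ['e', 'a', 'd', 'b']
'b': index 3 in ['e', 'a', 'd', 'b'] -> ['b', 'e', 'a', 'd']
'b': index 0 in ['b', 'e', 'a', 'd'] -> ['b', 'e', 'a', 'd']


Output: [2, 1, 1, 1, 3, 3, 0]


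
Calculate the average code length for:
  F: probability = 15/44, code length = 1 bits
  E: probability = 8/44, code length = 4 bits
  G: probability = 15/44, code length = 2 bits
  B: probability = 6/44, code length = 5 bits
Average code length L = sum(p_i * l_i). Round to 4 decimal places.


Weighted contributions p_i * l_i:
  F: (15/44) * 1 = 15/44
  E: (8/44) * 4 = 32/44
  G: (15/44) * 2 = 30/44
  B: (6/44) * 5 = 30/44
Sum = (15 + 32 + 30 + 30)/44 = 107/44

L = 107/44 = 2.4318 bits/symbol


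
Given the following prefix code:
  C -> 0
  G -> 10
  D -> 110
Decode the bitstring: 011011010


Decoding step by step:
Bits 0 -> C
Bits 110 -> D
Bits 110 -> D
Bits 10 -> G


Decoded message: CDDG


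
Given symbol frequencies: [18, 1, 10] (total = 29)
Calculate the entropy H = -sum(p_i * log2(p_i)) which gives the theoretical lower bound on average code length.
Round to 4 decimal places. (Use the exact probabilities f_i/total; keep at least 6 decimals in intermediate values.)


Per-symbol terms -p_i * log2(p_i) with p_i = f_i/29:
  p = 18/29 = 0.620690: log2(p) = -0.688056, -p*log2(p) = 0.427069
  p = 1/29 = 0.034483: log2(p) = -4.857981, -p*log2(p) = 0.167517
  p = 10/29 = 0.344828: log2(p) = -1.536053, -p*log2(p) = 0.529673
H = 0.427069 + 0.167517 + 0.529673 = 1.124259

H = 1.1243 bits/symbol


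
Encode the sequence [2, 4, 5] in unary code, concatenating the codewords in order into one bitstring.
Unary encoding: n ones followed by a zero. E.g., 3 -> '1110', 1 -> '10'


Encode each number as n ones followed by a terminating 0:
  2 -> 110 (3 bits)
  4 -> 11110 (5 bits)
  5 -> 111110 (6 bits)
Total length = 3 + 5 + 6 = 14 bits.

Unary([2, 4, 5]) = 11011110111110 (14 bits)


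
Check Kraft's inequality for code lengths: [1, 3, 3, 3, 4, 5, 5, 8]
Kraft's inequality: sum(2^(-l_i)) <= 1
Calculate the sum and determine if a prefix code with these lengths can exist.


Sum = 2^(-1) + 2^(-3) + 2^(-3) + 2^(-3) + 2^(-4) + 2^(-5) + 2^(-5) + 2^(-8)
    = 0.5 + 0.125 + 0.125 + 0.125 + 0.0625 + 0.03125 + 0.03125 + 0.00390625
    = 257/256 = 1.00390625
Since 1.00390625 > 1, Kraft's inequality is NOT satisfied.
A prefix code with these lengths CANNOT exist.

Kraft sum = 1.00390625. Not satisfied.


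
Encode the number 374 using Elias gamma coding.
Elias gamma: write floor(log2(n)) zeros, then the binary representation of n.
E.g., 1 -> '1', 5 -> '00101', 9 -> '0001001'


num_bits = floor(log2(374)) + 1 = 9
leading_zeros = num_bits - 1 = 8
binary(374) = 101110110

Elias gamma(374) = '00000000' + '101110110' = 00000000101110110 (17 bits)


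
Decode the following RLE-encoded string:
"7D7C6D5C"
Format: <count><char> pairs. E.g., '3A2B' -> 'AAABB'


Expanding each <count><char> pair:
  7D -> 'DDDDDDD'
  7C -> 'CCCCCCC'
  6D -> 'DDDDDD'
  5C -> 'CCCCC'

Decoded = DDDDDDDCCCCCCCDDDDDDCCCCC
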